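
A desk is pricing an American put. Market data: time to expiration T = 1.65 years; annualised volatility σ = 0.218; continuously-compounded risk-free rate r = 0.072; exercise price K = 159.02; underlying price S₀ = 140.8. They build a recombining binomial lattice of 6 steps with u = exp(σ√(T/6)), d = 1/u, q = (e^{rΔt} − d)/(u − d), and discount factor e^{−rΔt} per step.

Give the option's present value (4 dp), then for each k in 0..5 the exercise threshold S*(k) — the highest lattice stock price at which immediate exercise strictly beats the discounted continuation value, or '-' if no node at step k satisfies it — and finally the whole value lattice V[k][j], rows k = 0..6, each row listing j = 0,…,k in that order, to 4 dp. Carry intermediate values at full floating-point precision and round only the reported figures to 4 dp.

price = 20.7270
boundary = - 125.5897 112.0225 125.5897 112.0225 125.5897
tree:
20.7270
33.4303 11.4359
46.9975 19.9366 5.1313
59.0990 33.4303 9.9929 1.4753
69.8932 46.9975 18.7806 3.4101 0.0000
79.5214 59.0990 33.4303 7.8824 0.0000 0.0000
88.1094 69.8932 46.9975 18.2200 0.0000 0.0000 0.0000

Δt=0.27500, u=1.12111, d=0.89197, q=0.55872, disc=e^(-rΔt)=0.98039
k=6 terminal: V=max(K-S,0) → 88.1094 69.8932 46.9975 18.2200 0.0000 0.0000 0.0000
k=5: j=0 S=79.4986 intr=79.5214 cont=76.4038 V=79.5214[EX]; j=1 S=99.9210 intr=59.0990 cont=55.9814 V=59.0990[EX]; j=2 S=125.5897 intr=33.4303 cont=30.3127 V=33.4303[EX]; j=3 S=157.8524 intr=1.1676 cont=7.8824 V=7.8824[hold]; j=4 S=198.4031 intr=0.0000 cont=0.0000 V=0.0000[hold]; j=5 S=249.3709 intr=0.0000 cont=0.0000 V=0.0000[hold]  S*(5)=125.5897
k=4: j=0 S=89.1268 intr=69.8932 cont=66.7756 V=69.8932[EX]; j=1 S=112.0225 intr=46.9975 cont=43.8798 V=46.9975[EX]; j=2 S=140.8000 intr=18.2200 cont=18.7806 V=18.7806[hold]; j=3 S=176.9701 intr=0.0000 cont=3.4101 V=3.4101[hold]; j=4 S=222.4319 intr=0.0000 cont=0.0000 V=0.0000[hold]  S*(4)=112.0225
k=3: j=0 S=99.9210 intr=59.0990 cont=55.9814 V=59.0990[EX]; j=1 S=125.5897 intr=33.4303 cont=30.6197 V=33.4303[EX]; j=2 S=157.8524 intr=1.1676 cont=9.9929 V=9.9929[hold]; j=3 S=198.4031 intr=0.0000 cont=1.4753 V=1.4753[hold]  S*(3)=125.5897
k=2: j=0 S=112.0225 intr=46.9975 cont=43.8798 V=46.9975[EX]; j=1 S=140.8000 intr=18.2200 cont=19.9366 V=19.9366[hold]; j=2 S=176.9701 intr=0.0000 cont=5.1313 V=5.1313[hold]  S*(2)=112.0225
k=1: j=0 S=125.5897 intr=33.4303 cont=31.2530 V=33.4303[EX]; j=1 S=157.8524 intr=1.1676 cont=11.4359 V=11.4359[hold]  S*(1)=125.5897
k=0: j=0 S=140.8000 intr=18.2200 cont=20.7270 V=20.7270[hold]  S*(0)=-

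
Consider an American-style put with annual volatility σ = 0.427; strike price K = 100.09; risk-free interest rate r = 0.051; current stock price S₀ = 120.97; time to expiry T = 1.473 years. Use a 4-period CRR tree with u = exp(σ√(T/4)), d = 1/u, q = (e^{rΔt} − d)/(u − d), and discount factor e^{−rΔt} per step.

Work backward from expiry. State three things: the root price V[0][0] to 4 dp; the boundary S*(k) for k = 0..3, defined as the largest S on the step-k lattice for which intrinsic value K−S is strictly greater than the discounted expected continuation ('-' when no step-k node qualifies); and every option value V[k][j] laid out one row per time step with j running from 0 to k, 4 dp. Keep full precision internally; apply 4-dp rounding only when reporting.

Δt=0.36825  u=1.29579  d=0.77173  q=0.47176  discount=0.98139
step 4 (expiry): payoffs max(K−S,0) = 57.1816 28.0440 0.0000 0.0000 0.0000
step 3: (k=3,j=0): S=55.6001, (K−S)⁺=44.4899, hold=42.6276 ⇒ V=44.4899 exercise | (k=3,j=1): S=93.3563, (K−S)⁺=6.7337, hold=14.5385 ⇒ V=14.5385 continue | (k=3,j=2): S=156.7515, (K−S)⁺=0.0000, hold=0.0000 ⇒ V=0.0000 continue | (k=3,j=3): S=263.1961, (K−S)⁺=0.0000, hold=0.0000 ⇒ V=0.0000 continue  boundary S*=55.6001
step 2: (k=2,j=0): S=72.0460, (K−S)⁺=28.0440, hold=29.7952 ⇒ V=29.7952 continue | (k=2,j=1): S=120.9700, (K−S)⁺=0.0000, hold=7.5370 ⇒ V=7.5370 continue | (k=2,j=2): S=203.1167, (K−S)⁺=0.0000, hold=0.0000 ⇒ V=0.0000 continue  boundary S*=-
step 1: (k=1,j=0): S=93.3563, (K−S)⁺=6.7337, hold=18.9358 ⇒ V=18.9358 continue | (k=1,j=1): S=156.7515, (K−S)⁺=0.0000, hold=3.9073 ⇒ V=3.9073 continue  boundary S*=-
step 0: (k=0,j=0): S=120.9700, (K−S)⁺=0.0000, hold=11.6256 ⇒ V=11.6256 continue  boundary S*=-

price = 11.6256
boundary = - - - 55.6001
tree:
11.6256
18.9358 3.9073
29.7952 7.5370 0.0000
44.4899 14.5385 0.0000 0.0000
57.1816 28.0440 0.0000 0.0000 0.0000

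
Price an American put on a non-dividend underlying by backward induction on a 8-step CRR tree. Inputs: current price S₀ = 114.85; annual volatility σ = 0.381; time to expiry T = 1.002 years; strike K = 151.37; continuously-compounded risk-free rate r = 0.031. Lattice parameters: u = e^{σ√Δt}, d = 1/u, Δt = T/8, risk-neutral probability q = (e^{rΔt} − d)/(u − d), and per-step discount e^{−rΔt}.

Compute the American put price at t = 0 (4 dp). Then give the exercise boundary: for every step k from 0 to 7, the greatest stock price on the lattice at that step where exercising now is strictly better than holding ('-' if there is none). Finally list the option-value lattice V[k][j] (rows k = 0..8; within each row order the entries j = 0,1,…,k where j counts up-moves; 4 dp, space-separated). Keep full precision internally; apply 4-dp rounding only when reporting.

Δt=0.12525  u=1.14435  d=0.87386  q=0.48072  discount=0.99612
step 8 (expiry): payoffs max(K−S,0) = 112.3170 100.2285 84.3981 63.6675 36.5200 0.9692 0.0000 0.0000 0.0000
step 7: (k=7,j=0): S=44.6903, (K−S)⁺=106.6797, hold=106.0931 ⇒ V=106.6797 exercise | (k=7,j=1): S=58.5239, (K−S)⁺=92.8461, hold=92.2595 ⇒ V=92.8461 exercise | (k=7,j=2): S=76.6394, (K−S)⁺=74.7306, hold=74.1440 ⇒ V=74.7306 exercise | (k=7,j=3): S=100.3625, (K−S)⁺=51.0075, hold=50.4209 ⇒ V=51.0075 exercise | (k=7,j=4): S=131.4288, (K−S)⁺=19.9412, hold=19.3546 ⇒ V=19.9412 exercise | (k=7,j=5): S=172.1115, (K−S)⁺=0.0000, hold=0.5013 ⇒ V=0.5013 continue | (k=7,j=6): S=225.3871, (K−S)⁺=0.0000, hold=0.0000 ⇒ V=0.0000 continue | (k=7,j=7): S=295.1537, (K−S)⁺=0.0000, hold=0.0000 ⇒ V=0.0000 continue  boundary S*=131.4288
step 6: (k=6,j=0): S=51.1415, (K−S)⁺=100.2285, hold=99.6419 ⇒ V=100.2285 exercise | (k=6,j=1): S=66.9719, (K−S)⁺=84.3981, hold=83.8115 ⇒ V=84.3981 exercise | (k=6,j=2): S=87.7025, (K−S)⁺=63.6675, hold=63.0809 ⇒ V=63.6675 exercise | (k=6,j=3): S=114.8500, (K−S)⁺=36.5200, hold=35.9334 ⇒ V=36.5200 exercise | (k=6,j=4): S=150.4008, (K−S)⁺=0.9692, hold=10.5549 ⇒ V=10.5549 continue | (k=6,j=5): S=196.9561, (K−S)⁺=0.0000, hold=0.2593 ⇒ V=0.2593 continue | (k=6,j=6): S=257.9222, (K−S)⁺=0.0000, hold=0.0000 ⇒ V=0.0000 continue  boundary S*=114.8500
step 5: (k=5,j=0): S=58.5239, (K−S)⁺=92.8461, hold=92.2595 ⇒ V=92.8461 exercise | (k=5,j=1): S=76.6394, (K−S)⁺=74.7306, hold=74.1440 ⇒ V=74.7306 exercise | (k=5,j=2): S=100.3625, (K−S)⁺=51.0075, hold=50.4209 ⇒ V=51.0075 exercise | (k=5,j=3): S=131.4288, (K−S)⁺=19.9412, hold=23.9448 ⇒ V=23.9448 continue | (k=5,j=4): S=172.1115, (K−S)⁺=0.0000, hold=5.5839 ⇒ V=5.5839 continue | (k=5,j=5): S=225.3871, (K−S)⁺=0.0000, hold=0.1341 ⇒ V=0.1341 continue  boundary S*=100.3625
step 4: (k=4,j=0): S=66.9719, (K−S)⁺=84.3981, hold=83.8115 ⇒ V=84.3981 exercise | (k=4,j=1): S=87.7025, (K−S)⁺=63.6675, hold=63.0809 ⇒ V=63.6675 exercise | (k=4,j=2): S=114.8500, (K−S)⁺=36.5200, hold=37.8506 ⇒ V=37.8506 continue | (k=4,j=3): S=150.4008, (K−S)⁺=0.9692, hold=15.0597 ⇒ V=15.0597 continue | (k=4,j=4): S=196.9561, (K−S)⁺=0.0000, hold=2.9526 ⇒ V=2.9526 continue  boundary S*=87.7025
step 3: (k=3,j=0): S=76.6394, (K−S)⁺=74.7306, hold=74.1440 ⇒ V=74.7306 exercise | (k=3,j=1): S=100.3625, (K−S)⁺=51.0075, hold=51.0581 ⇒ V=51.0581 continue | (k=3,j=2): S=131.4288, (K−S)⁺=19.9412, hold=26.7902 ⇒ V=26.7902 continue | (k=3,j=3): S=172.1115, (K−S)⁺=0.0000, hold=9.2037 ⇒ V=9.2037 continue  boundary S*=76.6394
step 2: (k=2,j=0): S=87.7025, (K−S)⁺=63.6675, hold=63.1052 ⇒ V=63.6675 exercise | (k=2,j=1): S=114.8500, (K−S)⁺=36.5200, hold=39.2393 ⇒ V=39.2393 continue | (k=2,j=2): S=150.4008, (K−S)⁺=0.9692, hold=18.2649 ⇒ V=18.2649 continue  boundary S*=87.7025
step 1: (k=1,j=0): S=100.3625, (K−S)⁺=51.0075, hold=51.7231 ⇒ V=51.7231 continue | (k=1,j=1): S=131.4288, (K−S)⁺=19.9412, hold=29.0434 ⇒ V=29.0434 continue  boundary S*=-
step 0: (k=0,j=0): S=114.8500, (K−S)⁺=36.5200, hold=40.6623 ⇒ V=40.6623 continue  boundary S*=-

price = 40.6623
boundary = - - 87.7025 76.6394 87.7025 100.3625 114.8500 131.4288
tree:
40.6623
51.7231 29.0434
63.6675 39.2393 18.2649
74.7306 51.0581 26.7902 9.2037
84.3981 63.6675 37.8506 15.0597 2.9526
92.8461 74.7306 51.0075 23.9448 5.5839 0.1341
100.2285 84.3981 63.6675 36.5200 10.5549 0.2593 0.0000
106.6797 92.8461 74.7306 51.0075 19.9412 0.5013 0.0000 0.0000
112.3170 100.2285 84.3981 63.6675 36.5200 0.9692 0.0000 0.0000 0.0000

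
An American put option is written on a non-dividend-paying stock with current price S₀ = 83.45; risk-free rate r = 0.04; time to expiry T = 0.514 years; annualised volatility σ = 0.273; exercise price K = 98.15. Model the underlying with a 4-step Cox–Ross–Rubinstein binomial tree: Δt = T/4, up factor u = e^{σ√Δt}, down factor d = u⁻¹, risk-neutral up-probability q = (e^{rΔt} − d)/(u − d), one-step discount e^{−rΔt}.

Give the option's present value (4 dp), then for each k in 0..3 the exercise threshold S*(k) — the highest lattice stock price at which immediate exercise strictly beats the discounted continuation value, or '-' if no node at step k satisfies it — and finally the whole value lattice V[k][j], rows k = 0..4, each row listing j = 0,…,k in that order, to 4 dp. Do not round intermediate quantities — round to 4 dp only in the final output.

price = 15.6979
boundary = - 75.6703 68.6159 75.6703
tree:
15.6979
22.4797 9.1270
29.5341 14.7784 3.6107
35.9309 22.4797 7.2854 0.0000
41.7314 29.5341 14.7000 0.0000 0.0000

params: Δt=0.12850 u=1.10281 d=0.90677 q=0.50184 e^(-rΔt)=0.99487
t_4 payoffs: 41.7314 29.5341 14.7000 0.0000 0.0000
t_3: node(3,0) S=62.2191 payoff=35.9309 vs cont=35.4277 → 35.9309 [stop]  node(3,1) S=75.6703 payoff=22.4797 vs cont=21.9765 → 22.4797 [stop]  node(3,2) S=92.0295 payoff=6.1205 vs cont=7.2854 → 7.2854 [wait]  node(3,3) S=111.9255 payoff=0.0000 vs cont=0.0000 → 0.0000 [wait]  ⇒ S*(3)=75.6703
t_2: node(2,0) S=68.6159 payoff=29.5341 vs cont=29.0310 → 29.5341 [stop]  node(2,1) S=83.4500 payoff=14.7000 vs cont=14.7784 → 14.7784 [wait]  node(2,2) S=101.4912 payoff=0.0000 vs cont=3.6107 → 3.6107 [wait]  ⇒ S*(2)=68.6159
t_1: node(1,0) S=75.6703 payoff=22.4797 vs cont=22.0157 → 22.4797 [stop]  node(1,1) S=92.0295 payoff=6.1205 vs cont=9.1270 → 9.1270 [wait]  ⇒ S*(1)=75.6703
t_0: node(0,0) S=83.4500 payoff=14.7000 vs cont=15.6979 → 15.6979 [wait]  ⇒ S*(0)=-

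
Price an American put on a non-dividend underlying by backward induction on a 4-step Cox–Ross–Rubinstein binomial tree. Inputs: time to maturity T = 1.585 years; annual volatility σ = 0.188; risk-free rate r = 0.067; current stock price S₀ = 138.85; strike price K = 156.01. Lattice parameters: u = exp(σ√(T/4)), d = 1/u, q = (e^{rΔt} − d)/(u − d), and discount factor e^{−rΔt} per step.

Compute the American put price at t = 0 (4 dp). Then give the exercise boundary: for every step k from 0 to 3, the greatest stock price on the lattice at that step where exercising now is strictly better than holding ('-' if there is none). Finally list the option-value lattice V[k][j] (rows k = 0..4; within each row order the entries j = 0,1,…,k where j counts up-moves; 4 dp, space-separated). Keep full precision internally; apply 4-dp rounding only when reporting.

price = 18.1050
boundary = - 123.3531 109.5859 123.3531
tree:
18.1050
32.6569 8.5674
46.4241 17.1877 2.8180
58.6549 32.6569 6.9540 0.0000
69.5206 46.4241 17.1600 0.0000 0.0000

Δt=0.39625  u=1.12563  d=0.88839  q=0.58385  discount=0.97380
step 4 (expiry): payoffs max(K−S,0) = 69.5206 46.4241 17.1600 0.0000 0.0000
step 3: (k=3,j=0): S=97.3551, (K−S)⁺=58.6549, hold=54.5675 ⇒ V=58.6549 exercise | (k=3,j=1): S=123.3531, (K−S)⁺=32.6569, hold=28.5695 ⇒ V=32.6569 exercise | (k=3,j=2): S=156.2937, (K−S)⁺=0.0000, hold=6.9540 ⇒ V=6.9540 continue | (k=3,j=3): S=198.0309, (K−S)⁺=0.0000, hold=0.0000 ⇒ V=0.0000 continue  boundary S*=123.3531
step 2: (k=2,j=0): S=109.5859, (K−S)⁺=46.4241, hold=42.3368 ⇒ V=46.4241 exercise | (k=2,j=1): S=138.8500, (K−S)⁺=17.1600, hold=17.1877 ⇒ V=17.1877 continue | (k=2,j=2): S=175.9289, (K−S)⁺=0.0000, hold=2.8180 ⇒ V=2.8180 continue  boundary S*=109.5859
step 1: (k=1,j=0): S=123.3531, (K−S)⁺=32.6569, hold=28.5852 ⇒ V=32.6569 exercise | (k=1,j=1): S=156.2937, (K−S)⁺=0.0000, hold=8.5674 ⇒ V=8.5674 continue  boundary S*=123.3531
step 0: (k=0,j=0): S=138.8500, (K−S)⁺=17.1600, hold=18.1050 ⇒ V=18.1050 continue  boundary S*=-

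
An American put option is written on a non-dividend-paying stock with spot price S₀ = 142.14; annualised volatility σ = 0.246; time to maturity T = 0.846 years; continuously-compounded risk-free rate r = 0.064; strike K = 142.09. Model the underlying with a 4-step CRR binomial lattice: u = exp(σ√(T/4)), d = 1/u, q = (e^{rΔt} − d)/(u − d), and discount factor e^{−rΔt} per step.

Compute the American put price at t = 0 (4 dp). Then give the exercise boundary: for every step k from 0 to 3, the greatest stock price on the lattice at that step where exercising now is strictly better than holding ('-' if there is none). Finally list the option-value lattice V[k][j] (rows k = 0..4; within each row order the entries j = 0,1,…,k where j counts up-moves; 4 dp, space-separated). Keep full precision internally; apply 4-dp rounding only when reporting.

Δt=0.21150, u=1.11978, d=0.89303, q=0.53185, disc=e^(-rΔt)=0.98656
k=4 terminal: V=max(K-S,0) → 51.6868 28.7326 0.0000 0.0000 0.0000
k=3: j=0 S=101.2318 intr=40.8582 cont=38.9479 V=40.8582[EX]; j=1 S=126.9355 intr=15.1545 cont=13.2703 V=15.1545[EX]; j=2 S=159.1657 intr=0.0000 cont=0.0000 V=0.0000[hold]; j=3 S=199.5794 intr=0.0000 cont=0.0000 V=0.0000[hold]  S*(3)=126.9355
k=2: j=0 S=113.3574 intr=28.7326 cont=26.8222 V=28.7326[EX]; j=1 S=142.1400 intr=0.0000 cont=6.9992 V=6.9992[hold]; j=2 S=178.2307 intr=0.0000 cont=0.0000 V=0.0000[hold]  S*(2)=113.3574
k=1: j=0 S=126.9355 intr=15.1545 cont=16.9428 V=16.9428[hold]; j=1 S=159.1657 intr=0.0000 cont=3.2326 V=3.2326[hold]  S*(1)=-
k=0: j=0 S=142.1400 intr=0.0000 cont=9.5213 V=9.5213[hold]  S*(0)=-

price = 9.5213
boundary = - - 113.3574 126.9355
tree:
9.5213
16.9428 3.2326
28.7326 6.9992 0.0000
40.8582 15.1545 0.0000 0.0000
51.6868 28.7326 0.0000 0.0000 0.0000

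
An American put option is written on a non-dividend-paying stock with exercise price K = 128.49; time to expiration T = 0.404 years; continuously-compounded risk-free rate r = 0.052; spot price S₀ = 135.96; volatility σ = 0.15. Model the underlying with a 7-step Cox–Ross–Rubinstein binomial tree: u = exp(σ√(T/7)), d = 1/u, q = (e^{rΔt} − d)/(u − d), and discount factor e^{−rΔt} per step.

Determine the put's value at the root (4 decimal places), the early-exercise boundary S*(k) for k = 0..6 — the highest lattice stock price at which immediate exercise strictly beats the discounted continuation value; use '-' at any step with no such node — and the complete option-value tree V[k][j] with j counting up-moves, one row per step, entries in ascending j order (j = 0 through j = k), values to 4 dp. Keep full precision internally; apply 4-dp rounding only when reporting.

price = 1.5710
boundary = - - - - 117.7093 113.5431 117.7093
tree:
1.5710
2.6727 0.6134
4.4200 1.1548 0.1419
7.0570 2.1316 0.3045 0.0000
10.7807 3.8301 0.6535 0.0000 0.0000
14.9469 6.6217 1.4027 0.0000 0.0000 0.0000
18.9657 10.7807 3.0106 0.0000 0.0000 0.0000 0.0000
22.8422 14.9469 6.4616 0.0000 0.0000 0.0000 0.0000 0.0000

Δt=0.05771  u=1.03669  d=0.96461  q=0.53269  discount=0.99700
step 7 (expiry): payoffs max(K−S,0) = 22.8422 14.9469 6.4616 0.0000 0.0000 0.0000 0.0000 0.0000
step 6: (k=6,j=0): S=109.5243, (K−S)⁺=18.9657, hold=18.5806 ⇒ V=18.9657 exercise | (k=6,j=1): S=117.7093, (K−S)⁺=10.7807, hold=10.3957 ⇒ V=10.7807 exercise | (k=6,j=2): S=126.5059, (K−S)⁺=1.9841, hold=3.0106 ⇒ V=3.0106 continue | (k=6,j=3): S=135.9600, (K−S)⁺=0.0000, hold=0.0000 ⇒ V=0.0000 continue | (k=6,j=4): S=146.1206, (K−S)⁺=0.0000, hold=0.0000 ⇒ V=0.0000 continue | (k=6,j=5): S=157.0405, (K−S)⁺=0.0000, hold=0.0000 ⇒ V=0.0000 continue | (k=6,j=6): S=168.7764, (K−S)⁺=0.0000, hold=0.0000 ⇒ V=0.0000 continue  boundary S*=117.7093
step 5: (k=5,j=0): S=113.5431, (K−S)⁺=14.9469, hold=14.5619 ⇒ V=14.9469 exercise | (k=5,j=1): S=122.0284, (K−S)⁺=6.4616, hold=6.6217 ⇒ V=6.6217 continue | (k=5,j=2): S=131.1478, (K−S)⁺=0.0000, hold=1.4027 ⇒ V=1.4027 continue | (k=5,j=3): S=140.9488, (K−S)⁺=0.0000, hold=0.0000 ⇒ V=0.0000 continue | (k=5,j=4): S=151.4822, (K−S)⁺=0.0000, hold=0.0000 ⇒ V=0.0000 continue | (k=5,j=5): S=162.8027, (K−S)⁺=0.0000, hold=0.0000 ⇒ V=0.0000 continue  boundary S*=113.5431
step 4: (k=4,j=0): S=117.7093, (K−S)⁺=10.7807, hold=10.4807 ⇒ V=10.7807 exercise | (k=4,j=1): S=126.5059, (K−S)⁺=1.9841, hold=3.8301 ⇒ V=3.8301 continue | (k=4,j=2): S=135.9600, (K−S)⁺=0.0000, hold=0.6535 ⇒ V=0.6535 continue | (k=4,j=3): S=146.1206, (K−S)⁺=0.0000, hold=0.0000 ⇒ V=0.0000 continue | (k=4,j=4): S=157.0405, (K−S)⁺=0.0000, hold=0.0000 ⇒ V=0.0000 continue  boundary S*=117.7093
step 3: (k=3,j=0): S=122.0284, (K−S)⁺=6.4616, hold=7.0570 ⇒ V=7.0570 continue | (k=3,j=1): S=131.1478, (K−S)⁺=0.0000, hold=2.1316 ⇒ V=2.1316 continue | (k=3,j=2): S=140.9488, (K−S)⁺=0.0000, hold=0.3045 ⇒ V=0.3045 continue | (k=3,j=3): S=151.4822, (K−S)⁺=0.0000, hold=0.0000 ⇒ V=0.0000 continue  boundary S*=-
step 2: (k=2,j=0): S=126.5059, (K−S)⁺=1.9841, hold=4.4200 ⇒ V=4.4200 continue | (k=2,j=1): S=135.9600, (K−S)⁺=0.0000, hold=1.1548 ⇒ V=1.1548 continue | (k=2,j=2): S=146.1206, (K−S)⁺=0.0000, hold=0.1419 ⇒ V=0.1419 continue  boundary S*=-
step 1: (k=1,j=0): S=131.1478, (K−S)⁺=0.0000, hold=2.6727 ⇒ V=2.6727 continue | (k=1,j=1): S=140.9488, (K−S)⁺=0.0000, hold=0.6134 ⇒ V=0.6134 continue  boundary S*=-
step 0: (k=0,j=0): S=135.9600, (K−S)⁺=0.0000, hold=1.5710 ⇒ V=1.5710 continue  boundary S*=-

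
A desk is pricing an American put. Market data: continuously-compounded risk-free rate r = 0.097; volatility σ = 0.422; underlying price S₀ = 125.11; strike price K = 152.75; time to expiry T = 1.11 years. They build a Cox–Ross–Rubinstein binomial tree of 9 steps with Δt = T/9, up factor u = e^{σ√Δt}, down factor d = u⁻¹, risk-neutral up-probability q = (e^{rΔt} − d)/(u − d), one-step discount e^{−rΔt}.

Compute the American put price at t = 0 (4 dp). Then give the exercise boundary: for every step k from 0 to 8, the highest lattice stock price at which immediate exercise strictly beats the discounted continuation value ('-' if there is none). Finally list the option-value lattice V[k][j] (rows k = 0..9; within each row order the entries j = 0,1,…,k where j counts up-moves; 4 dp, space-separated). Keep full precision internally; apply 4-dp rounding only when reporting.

Δt=0.12333, u=1.15975, d=0.86226, q=0.50347, disc=e^(-rΔt)=0.98811
k=9 terminal: V=max(K-S,0) → 119.7872 108.4146 93.1184 72.5448 44.8730 7.6541 0.0000 0.0000 0.0000 0.0000
k=8: j=0 S=38.2285 intr=114.5215 cont=112.7050 V=114.5215[EX]; j=1 S=51.4178 intr=101.3322 cont=99.5157 V=101.3322[EX]; j=2 S=69.1575 intr=83.5925 cont=81.7759 V=83.5925[EX]; j=3 S=93.0177 intr=59.7323 cont=57.9157 V=59.7323[EX]; j=4 S=125.1100 intr=27.6400 cont=25.8235 V=27.6400[EX]; j=5 S=168.2745 intr=0.0000 cont=3.7553 V=3.7553[hold]; j=6 S=226.3312 intr=0.0000 cont=0.0000 V=0.0000[hold]; j=7 S=304.4182 intr=0.0000 cont=0.0000 V=0.0000[hold]; j=8 S=409.4462 intr=0.0000 cont=0.0000 V=0.0000[hold]  S*(8)=125.1100
k=7: j=0 S=44.3354 intr=108.4146 cont=106.5981 V=108.4146[EX]; j=1 S=59.6316 intr=93.1184 cont=91.3019 V=93.1184[EX]; j=2 S=80.2052 intr=72.5448 cont=70.7283 V=72.5448[EX]; j=3 S=107.8770 intr=44.8730 cont=43.0565 V=44.8730[EX]; j=4 S=145.0959 intr=7.6541 cont=15.4290 V=15.4290[hold]; j=5 S=195.1557 intr=0.0000 cont=1.8424 V=1.8424[hold]; j=6 S=262.4869 intr=0.0000 cont=0.0000 V=0.0000[hold]; j=7 S=353.0480 intr=0.0000 cont=0.0000 V=0.0000[hold]  S*(7)=107.8770
k=6: j=0 S=51.4178 intr=101.3322 cont=99.5157 V=101.3322[EX]; j=1 S=69.1575 intr=83.5925 cont=81.7759 V=83.5925[EX]; j=2 S=93.0177 intr=59.7323 cont=57.9157 V=59.7323[EX]; j=3 S=125.1100 intr=27.6400 cont=29.6914 V=29.6914[hold]; j=4 S=168.2745 intr=0.0000 cont=8.4864 V=8.4864[hold]; j=5 S=226.3312 intr=0.0000 cont=0.9039 V=0.9039[hold]; j=6 S=304.4182 intr=0.0000 cont=0.0000 V=0.0000[hold]  S*(6)=93.0177
k=5: j=0 S=59.6316 intr=93.1184 cont=91.3019 V=93.1184[EX]; j=1 S=80.2052 intr=72.5448 cont=70.7283 V=72.5448[EX]; j=2 S=107.8770 intr=44.8730 cont=44.0770 V=44.8730[EX]; j=3 S=145.0959 intr=7.6541 cont=18.7891 V=18.7891[hold]; j=4 S=195.1557 intr=0.0000 cont=4.6133 V=4.6133[hold]; j=5 S=262.4869 intr=0.0000 cont=0.4435 V=0.4435[hold]  S*(5)=107.8770
k=4: j=0 S=69.1575 intr=83.5925 cont=81.7759 V=83.5925[EX]; j=1 S=93.0177 intr=59.7323 cont=57.9157 V=59.7323[EX]; j=2 S=125.1100 intr=27.6400 cont=31.3630 V=31.3630[hold]; j=3 S=168.2745 intr=0.0000 cont=11.5134 V=11.5134[hold]; j=4 S=226.3312 intr=0.0000 cont=2.4840 V=2.4840[hold]  S*(4)=93.0177
k=3: j=0 S=80.2052 intr=72.5448 cont=70.7283 V=72.5448[EX]; j=1 S=107.8770 intr=44.8730 cont=44.9086 V=44.9086[hold]; j=2 S=145.0959 intr=7.6541 cont=21.1151 V=21.1151[hold]; j=3 S=195.1557 intr=0.0000 cont=6.8845 V=6.8845[hold]  S*(3)=80.2052
k=2: j=0 S=93.0177 intr=59.7323 cont=57.9335 V=59.7323[EX]; j=1 S=125.1100 intr=27.6400 cont=32.5376 V=32.5376[hold]; j=2 S=168.2745 intr=0.0000 cont=13.7845 V=13.7845[hold]  S*(2)=93.0177
k=1: j=0 S=107.8770 intr=44.8730 cont=45.4930 V=45.4930[hold]; j=1 S=145.0959 intr=7.6541 cont=22.8213 V=22.8213[hold]  S*(1)=-
k=0: j=0 S=125.1100 intr=27.6400 cont=33.6731 V=33.6731[hold]  S*(0)=-

price = 33.6731
boundary = - - 93.0177 80.2052 93.0177 107.8770 93.0177 107.8770 125.1100
tree:
33.6731
45.4930 22.8213
59.7323 32.5376 13.7845
72.5448 44.9086 21.1151 6.8845
83.5925 59.7323 31.3630 11.5134 2.4840
93.1184 72.5448 44.8730 18.7891 4.6133 0.4435
101.3322 83.5925 59.7323 29.6914 8.4864 0.9039 0.0000
108.4146 93.1184 72.5448 44.8730 15.4290 1.8424 0.0000 0.0000
114.5215 101.3322 83.5925 59.7323 27.6400 3.7553 0.0000 0.0000 0.0000
119.7872 108.4146 93.1184 72.5448 44.8730 7.6541 0.0000 0.0000 0.0000 0.0000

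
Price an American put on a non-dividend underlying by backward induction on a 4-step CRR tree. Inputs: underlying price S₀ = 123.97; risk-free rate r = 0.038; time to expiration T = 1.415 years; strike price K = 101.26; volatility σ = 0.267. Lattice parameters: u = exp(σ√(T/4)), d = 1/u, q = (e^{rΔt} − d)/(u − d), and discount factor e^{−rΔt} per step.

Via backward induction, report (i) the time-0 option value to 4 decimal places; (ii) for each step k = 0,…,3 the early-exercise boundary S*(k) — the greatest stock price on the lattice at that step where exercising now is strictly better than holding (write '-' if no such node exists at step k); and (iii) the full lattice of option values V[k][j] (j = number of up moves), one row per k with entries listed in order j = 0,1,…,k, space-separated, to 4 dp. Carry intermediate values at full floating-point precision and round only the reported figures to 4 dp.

price = 4.8020
boundary = - - - 76.9865
tree:
4.8020
8.4731 1.3013
14.5900 2.6527 0.0000
24.2735 5.4076 0.0000 0.0000
35.5779 11.0236 0.0000 0.0000 0.0000

Δt=0.35375, u=1.17211, d=0.85316, q=0.50281, disc=e^(-rΔt)=0.98665
k=4 terminal: V=max(K-S,0) → 35.5779 11.0236 0.0000 0.0000 0.0000
k=3: j=0 S=76.9865 intr=24.2735 cont=22.9214 V=24.2735[EX]; j=1 S=105.7668 intr=0.0000 cont=5.4076 V=5.4076[hold]; j=2 S=145.3061 intr=0.0000 cont=0.0000 V=0.0000[hold]; j=3 S=199.6268 intr=0.0000 cont=0.0000 V=0.0000[hold]  S*(3)=76.9865
k=2: j=0 S=90.2364 intr=11.0236 cont=14.5900 V=14.5900[hold]; j=1 S=123.9700 intr=0.0000 cont=2.6527 V=2.6527[hold]; j=2 S=170.3144 intr=0.0000 cont=0.0000 V=0.0000[hold]  S*(2)=-
k=1: j=0 S=105.7668 intr=0.0000 cont=8.4731 V=8.4731[hold]; j=1 S=145.3061 intr=0.0000 cont=1.3013 V=1.3013[hold]  S*(1)=-
k=0: j=0 S=123.9700 intr=0.0000 cont=4.8020 V=4.8020[hold]  S*(0)=-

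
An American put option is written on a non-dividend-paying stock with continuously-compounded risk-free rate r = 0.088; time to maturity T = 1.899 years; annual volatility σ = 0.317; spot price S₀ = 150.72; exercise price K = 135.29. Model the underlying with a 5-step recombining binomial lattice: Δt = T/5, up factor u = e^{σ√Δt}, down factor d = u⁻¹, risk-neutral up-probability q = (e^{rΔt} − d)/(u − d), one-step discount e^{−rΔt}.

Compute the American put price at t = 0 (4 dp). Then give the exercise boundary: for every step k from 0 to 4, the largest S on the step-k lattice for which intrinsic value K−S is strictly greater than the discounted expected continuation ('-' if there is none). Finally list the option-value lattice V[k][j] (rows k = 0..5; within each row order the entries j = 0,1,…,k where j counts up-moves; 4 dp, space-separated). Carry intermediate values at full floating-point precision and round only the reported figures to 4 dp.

price = 11.1227
boundary = - - 101.9725 83.8762 101.9725
tree:
11.1227
19.5814 4.5545
33.3175 9.0114 1.0112
51.4138 17.5261 2.2618 0.0000
66.2986 33.3175 5.0594 0.0000 0.0000
78.5419 51.4138 11.3171 0.0000 0.0000 0.0000

params: Δt=0.37980 u=1.21575 d=0.82254 q=0.53775 e^(-rΔt)=0.96713
t_5 payoffs: 78.5419 51.4138 11.3171 0.0000 0.0000 0.0000
t_4: node(4,0) S=68.9914 payoff=66.2986 vs cont=61.8516 → 66.2986 [stop]  node(4,1) S=101.9725 payoff=33.3175 vs cont=28.8705 → 33.3175 [stop]  node(4,2) S=150.7200 payoff=0.0000 vs cont=5.0594 → 5.0594 [wait]  node(4,3) S=222.7711 payoff=0.0000 vs cont=0.0000 → 0.0000 [wait]  node(4,4) S=329.2659 payoff=0.0000 vs cont=0.0000 → 0.0000 [wait]  ⇒ S*(4)=101.9725
t_3: node(3,0) S=83.8762 payoff=51.4138 vs cont=46.9668 → 51.4138 [stop]  node(3,1) S=123.9729 payoff=11.3171 vs cont=17.5261 → 17.5261 [wait]  node(3,2) S=183.2377 payoff=0.0000 vs cont=2.2618 → 2.2618 [wait]  node(3,3) S=270.8338 payoff=0.0000 vs cont=0.0000 → 0.0000 [wait]  ⇒ S*(3)=83.8762
t_2: node(2,0) S=101.9725 payoff=33.3175 vs cont=32.0997 → 33.3175 [stop]  node(2,1) S=150.7200 payoff=0.0000 vs cont=9.0114 → 9.0114 [wait]  node(2,2) S=222.7711 payoff=0.0000 vs cont=1.0112 → 1.0112 [wait]  ⇒ S*(2)=101.9725
t_1: node(1,0) S=123.9729 payoff=11.3171 vs cont=19.5814 → 19.5814 [wait]  node(1,1) S=183.2377 payoff=0.0000 vs cont=4.5545 → 4.5545 [wait]  ⇒ S*(1)=-
t_0: node(0,0) S=150.7200 payoff=0.0000 vs cont=11.1227 → 11.1227 [wait]  ⇒ S*(0)=-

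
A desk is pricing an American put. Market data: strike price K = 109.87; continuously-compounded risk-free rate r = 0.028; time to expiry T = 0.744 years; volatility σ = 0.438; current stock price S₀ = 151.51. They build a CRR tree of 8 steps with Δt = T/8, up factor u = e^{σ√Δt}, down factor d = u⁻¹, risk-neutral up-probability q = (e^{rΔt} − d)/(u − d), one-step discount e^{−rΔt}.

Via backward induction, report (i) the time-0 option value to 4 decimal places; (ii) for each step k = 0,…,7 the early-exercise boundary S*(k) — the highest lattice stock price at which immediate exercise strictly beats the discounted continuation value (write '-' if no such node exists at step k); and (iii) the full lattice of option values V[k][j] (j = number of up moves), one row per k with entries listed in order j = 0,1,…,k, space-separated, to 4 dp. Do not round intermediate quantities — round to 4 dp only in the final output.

Δt=0.09300  u=1.14290  d=0.87496  q=0.47639  discount=0.99740
step 8 (expiry): payoffs max(K−S,0) = 57.8267 41.8896 21.0721 0.0000 0.0000 0.0000 0.0000 0.0000 0.0000
step 7: (k=7,j=0): S=59.4804, (K−S)⁺=50.3896, hold=50.1038 ⇒ V=50.3896 exercise | (k=7,j=1): S=77.6950, (K−S)⁺=32.1750, hold=31.8892 ⇒ V=32.1750 exercise | (k=7,j=2): S=101.4875, (K−S)⁺=8.3825, hold=11.0049 ⇒ V=11.0049 continue | (k=7,j=3): S=132.5659, (K−S)⁺=0.0000, hold=0.0000 ⇒ V=0.0000 continue | (k=7,j=4): S=173.1613, (K−S)⁺=0.0000, hold=0.0000 ⇒ V=0.0000 continue | (k=7,j=5): S=226.1883, (K−S)⁺=0.0000, hold=0.0000 ⇒ V=0.0000 continue | (k=7,j=6): S=295.4536, (K−S)⁺=0.0000, hold=0.0000 ⇒ V=0.0000 continue | (k=7,j=7): S=385.9300, (K−S)⁺=0.0000, hold=0.0000 ⇒ V=0.0000 continue  boundary S*=77.6950
step 6: (k=6,j=0): S=67.9804, (K−S)⁺=41.8896, hold=41.6039 ⇒ V=41.8896 exercise | (k=6,j=1): S=88.7979, (K−S)⁺=21.0721, hold=22.0324 ⇒ V=22.0324 continue | (k=6,j=2): S=115.9904, (K−S)⁺=0.0000, hold=5.7473 ⇒ V=5.7473 continue | (k=6,j=3): S=151.5100, (K−S)⁺=0.0000, hold=0.0000 ⇒ V=0.0000 continue | (k=6,j=4): S=197.9067, (K−S)⁺=0.0000, hold=0.0000 ⇒ V=0.0000 continue | (k=6,j=5): S=258.5114, (K−S)⁺=0.0000, hold=0.0000 ⇒ V=0.0000 continue | (k=6,j=6): S=337.6750, (K−S)⁺=0.0000, hold=0.0000 ⇒ V=0.0000 continue  boundary S*=67.9804
step 5: (k=5,j=0): S=77.6950, (K−S)⁺=32.1750, hold=32.3455 ⇒ V=32.3455 continue | (k=5,j=1): S=101.4875, (K−S)⁺=8.3825, hold=14.2372 ⇒ V=14.2372 continue | (k=5,j=2): S=132.5659, (K−S)⁺=0.0000, hold=3.0015 ⇒ V=3.0015 continue | (k=5,j=3): S=173.1613, (K−S)⁺=0.0000, hold=0.0000 ⇒ V=0.0000 continue | (k=5,j=4): S=226.1883, (K−S)⁺=0.0000, hold=0.0000 ⇒ V=0.0000 continue | (k=5,j=5): S=295.4536, (K−S)⁺=0.0000, hold=0.0000 ⇒ V=0.0000 continue  boundary S*=-
step 4: (k=4,j=0): S=88.7979, (K−S)⁺=21.0721, hold=23.6573 ⇒ V=23.6573 continue | (k=4,j=1): S=115.9904, (K−S)⁺=0.0000, hold=8.8616 ⇒ V=8.8616 continue | (k=4,j=2): S=151.5100, (K−S)⁺=0.0000, hold=1.5676 ⇒ V=1.5676 continue | (k=4,j=3): S=197.9067, (K−S)⁺=0.0000, hold=0.0000 ⇒ V=0.0000 continue | (k=4,j=4): S=258.5114, (K−S)⁺=0.0000, hold=0.0000 ⇒ V=0.0000 continue  boundary S*=-
step 3: (k=3,j=0): S=101.4875, (K−S)⁺=8.3825, hold=16.5656 ⇒ V=16.5656 continue | (k=3,j=1): S=132.5659, (K−S)⁺=0.0000, hold=5.3728 ⇒ V=5.3728 continue | (k=3,j=2): S=173.1613, (K−S)⁺=0.0000, hold=0.8187 ⇒ V=0.8187 continue | (k=3,j=3): S=226.1883, (K−S)⁺=0.0000, hold=0.0000 ⇒ V=0.0000 continue  boundary S*=-
step 2: (k=2,j=0): S=115.9904, (K−S)⁺=0.0000, hold=11.2043 ⇒ V=11.2043 continue | (k=2,j=1): S=151.5100, (K−S)⁺=0.0000, hold=3.1949 ⇒ V=3.1949 continue | (k=2,j=2): S=197.9067, (K−S)⁺=0.0000, hold=0.4275 ⇒ V=0.4275 continue  boundary S*=-
step 1: (k=1,j=0): S=132.5659, (K−S)⁺=0.0000, hold=7.3695 ⇒ V=7.3695 continue | (k=1,j=1): S=173.1613, (K−S)⁺=0.0000, hold=1.8717 ⇒ V=1.8717 continue  boundary S*=-
step 0: (k=0,j=0): S=151.5100, (K−S)⁺=0.0000, hold=4.7381 ⇒ V=4.7381 continue  boundary S*=-

price = 4.7381
boundary = - - - - - - 67.9804 77.6950
tree:
4.7381
7.3695 1.8717
11.2043 3.1949 0.4275
16.5656 5.3728 0.8187 0.0000
23.6573 8.8616 1.5676 0.0000 0.0000
32.3455 14.2372 3.0015 0.0000 0.0000 0.0000
41.8896 22.0324 5.7473 0.0000 0.0000 0.0000 0.0000
50.3896 32.1750 11.0049 0.0000 0.0000 0.0000 0.0000 0.0000
57.8267 41.8896 21.0721 0.0000 0.0000 0.0000 0.0000 0.0000 0.0000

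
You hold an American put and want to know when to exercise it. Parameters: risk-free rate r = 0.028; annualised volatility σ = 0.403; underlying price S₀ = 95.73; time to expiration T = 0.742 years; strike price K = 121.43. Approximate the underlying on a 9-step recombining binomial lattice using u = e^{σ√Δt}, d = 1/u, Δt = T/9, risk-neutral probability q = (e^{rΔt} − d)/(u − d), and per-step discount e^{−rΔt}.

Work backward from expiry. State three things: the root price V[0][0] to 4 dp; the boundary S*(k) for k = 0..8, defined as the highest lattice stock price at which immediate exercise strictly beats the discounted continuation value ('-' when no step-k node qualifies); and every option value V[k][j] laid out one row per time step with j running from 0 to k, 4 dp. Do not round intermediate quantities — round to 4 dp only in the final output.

Δt=0.08244, u=1.12267, d=0.89073, q=0.48107, disc=e^(-rΔt)=0.99769
k=9 terminal: V=max(K-S,0) → 87.6420 78.8436 67.7542 53.7771 36.1604 13.9564 0.0000 0.0000 0.0000 0.0000
k=8: j=0 S=37.9329 intr=83.4971 cont=83.2171 V=83.4971[EX]; j=1 S=47.8106 intr=73.6194 cont=73.3394 V=73.6194[EX]; j=2 S=60.2604 intr=61.1696 cont=60.8896 V=61.1696[EX]; j=3 S=75.9522 intr=45.4778 cont=45.1978 V=45.4778[EX]; j=4 S=95.7300 intr=25.7000 cont=25.4200 V=25.7000[EX]; j=5 S=120.6579 intr=0.7721 cont=7.2257 V=7.2257[hold]; j=6 S=152.0771 intr=0.0000 cont=0.0000 V=0.0000[hold]; j=7 S=191.6777 intr=0.0000 cont=0.0000 V=0.0000[hold]; j=8 S=241.5903 intr=0.0000 cont=0.0000 V=0.0000[hold]  S*(8)=95.7300
k=7: j=0 S=42.5864 intr=78.8436 cont=78.5636 V=78.8436[EX]; j=1 S=53.6758 intr=67.7542 cont=67.4742 V=67.7542[EX]; j=2 S=67.6529 intr=53.7771 cont=53.4971 V=53.7771[EX]; j=3 S=85.2696 intr=36.1604 cont=35.8804 V=36.1604[EX]; j=4 S=107.4736 intr=13.9564 cont=16.7738 V=16.7738[hold]; j=5 S=135.4596 intr=0.0000 cont=3.7410 V=3.7410[hold]; j=6 S=170.7331 intr=0.0000 cont=0.0000 V=0.0000[hold]; j=7 S=215.1917 intr=0.0000 cont=0.0000 V=0.0000[hold]  S*(7)=85.2696
k=6: j=0 S=47.8106 intr=73.6194 cont=73.3394 V=73.6194[EX]; j=1 S=60.2604 intr=61.1696 cont=60.8896 V=61.1696[EX]; j=2 S=75.9522 intr=45.4778 cont=45.1978 V=45.4778[EX]; j=3 S=95.7300 intr=25.7000 cont=26.7723 V=26.7723[hold]; j=4 S=120.6579 intr=0.7721 cont=10.4799 V=10.4799[hold]; j=5 S=152.0771 intr=0.0000 cont=1.9369 V=1.9369[hold]; j=6 S=191.6777 intr=0.0000 cont=0.0000 V=0.0000[hold]  S*(6)=75.9522
k=5: j=0 S=53.6758 intr=67.7542 cont=67.4742 V=67.7542[EX]; j=1 S=67.6529 intr=53.7771 cont=53.4971 V=53.7771[EX]; j=2 S=85.2696 intr=36.1604 cont=36.3951 V=36.3951[hold]; j=3 S=107.4736 intr=13.9564 cont=18.8909 V=18.8909[hold]; j=4 S=135.4596 intr=0.0000 cont=6.3554 V=6.3554[hold]; j=5 S=170.7331 intr=0.0000 cont=1.0028 V=1.0028[hold]  S*(5)=67.6529
k=4: j=0 S=60.2604 intr=61.1696 cont=60.8896 V=61.1696[EX]; j=1 S=75.9522 intr=45.4778 cont=45.3105 V=45.4778[EX]; j=2 S=95.7300 intr=25.7000 cont=27.9099 V=27.9099[hold]; j=3 S=120.6579 intr=0.7721 cont=12.8308 V=12.8308[hold]; j=4 S=152.0771 intr=0.0000 cont=3.7717 V=3.7717[hold]  S*(4)=75.9522
k=3: j=0 S=67.6529 intr=53.7771 cont=53.4971 V=53.7771[EX]; j=1 S=85.2696 intr=36.1604 cont=36.9411 V=36.9411[hold]; j=2 S=107.4736 intr=13.9564 cont=20.6082 V=20.6082[hold]; j=3 S=135.4596 intr=0.0000 cont=8.4533 V=8.4533[hold]  S*(3)=67.6529
k=2: j=0 S=75.9522 intr=45.4778 cont=45.5725 V=45.5725[hold]; j=1 S=95.7300 intr=25.7000 cont=29.0168 V=29.0168[hold]; j=2 S=120.6579 intr=0.7721 cont=14.7268 V=14.7268[hold]  S*(2)=-
k=1: j=0 S=85.2696 intr=36.1604 cont=37.5214 V=37.5214[hold]; j=1 S=107.4736 intr=13.9564 cont=22.0913 V=22.0913[hold]  S*(1)=-
k=0: j=0 S=95.7300 intr=25.7000 cont=30.0291 V=30.0291[hold]  S*(0)=-

price = 30.0291
boundary = - - - 67.6529 75.9522 67.6529 75.9522 85.2696 95.7300
tree:
30.0291
37.5214 22.0913
45.5725 29.0168 14.7268
53.7771 36.9411 20.6082 8.4533
61.1696 45.4778 27.9099 12.8308 3.7717
67.7542 53.7771 36.3951 18.8909 6.3554 1.0028
73.6194 61.1696 45.4778 26.7723 10.4799 1.9369 0.0000
78.8436 67.7542 53.7771 36.1604 16.7738 3.7410 0.0000 0.0000
83.4971 73.6194 61.1696 45.4778 25.7000 7.2257 0.0000 0.0000 0.0000
87.6420 78.8436 67.7542 53.7771 36.1604 13.9564 0.0000 0.0000 0.0000 0.0000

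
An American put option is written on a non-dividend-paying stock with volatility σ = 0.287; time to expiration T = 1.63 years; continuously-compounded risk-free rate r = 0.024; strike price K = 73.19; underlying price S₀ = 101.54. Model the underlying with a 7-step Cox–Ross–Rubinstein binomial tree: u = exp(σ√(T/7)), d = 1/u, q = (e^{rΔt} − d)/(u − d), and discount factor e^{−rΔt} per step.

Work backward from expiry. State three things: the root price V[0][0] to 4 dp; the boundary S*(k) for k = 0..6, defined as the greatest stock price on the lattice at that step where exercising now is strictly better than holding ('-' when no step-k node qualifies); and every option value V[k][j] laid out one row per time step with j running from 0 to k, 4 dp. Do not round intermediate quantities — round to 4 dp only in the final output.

params: Δt=0.23286 u=1.14854 d=0.87067 q=0.48560 e^(-rΔt)=0.99443
t_7 payoffs: 34.6767 22.3853 6.1711 0.0000 0.0000 0.0000 0.0000 0.0000
t_6: node(6,0) S=44.2341 payoff=28.9559 vs cont=28.5480 → 28.9559 [stop]  node(6,1) S=58.3513 payoff=14.8387 vs cont=14.4308 → 14.8387 [stop]  node(6,2) S=76.9740 payoff=0.0000 vs cont=3.1567 → 3.1567 [wait]  node(6,3) S=101.5400 payoff=0.0000 vs cont=0.0000 → 0.0000 [wait]  node(6,4) S=133.9462 payoff=0.0000 vs cont=0.0000 → 0.0000 [wait]  node(6,5) S=176.6947 payoff=0.0000 vs cont=0.0000 → 0.0000 [wait]  node(6,6) S=233.0863 payoff=0.0000 vs cont=0.0000 → 0.0000 [wait]  ⇒ S*(6)=58.3513
t_5: node(5,0) S=50.8047 payoff=22.3853 vs cont=21.9774 → 22.3853 [stop]  node(5,1) S=67.0189 payoff=6.1711 vs cont=9.1148 → 9.1148 [wait]  node(5,2) S=88.4078 payoff=0.0000 vs cont=1.6148 → 1.6148 [wait]  node(5,3) S=116.6229 payoff=0.0000 vs cont=0.0000 → 0.0000 [wait]  node(5,4) S=153.8427 payoff=0.0000 vs cont=0.0000 → 0.0000 [wait]  node(5,5) S=202.9411 payoff=0.0000 vs cont=0.0000 → 0.0000 [wait]  ⇒ S*(5)=50.8047
t_4: node(4,0) S=58.3513 payoff=14.8387 vs cont=15.8523 → 15.8523 [wait]  node(4,1) S=76.9740 payoff=0.0000 vs cont=5.4423 → 5.4423 [wait]  node(4,2) S=101.5400 payoff=0.0000 vs cont=0.8260 → 0.8260 [wait]  node(4,3) S=133.9462 payoff=0.0000 vs cont=0.0000 → 0.0000 [wait]  node(4,4) S=176.6947 payoff=0.0000 vs cont=0.0000 → 0.0000 [wait]  ⇒ S*(4)=-
t_3: node(3,0) S=67.0189 payoff=6.1711 vs cont=10.7370 → 10.7370 [wait]  node(3,1) S=88.4078 payoff=0.0000 vs cont=3.1828 → 3.1828 [wait]  node(3,2) S=116.6229 payoff=0.0000 vs cont=0.4225 → 0.4225 [wait]  node(3,3) S=153.8427 payoff=0.0000 vs cont=0.0000 → 0.0000 [wait]  ⇒ S*(3)=-
t_2: node(2,0) S=76.9740 payoff=0.0000 vs cont=7.0293 → 7.0293 [wait]  node(2,1) S=101.5400 payoff=0.0000 vs cont=1.8321 → 1.8321 [wait]  node(2,2) S=133.9462 payoff=0.0000 vs cont=0.2161 → 0.2161 [wait]  ⇒ S*(2)=-
t_1: node(1,0) S=88.4078 payoff=0.0000 vs cont=4.4804 → 4.4804 [wait]  node(1,1) S=116.6229 payoff=0.0000 vs cont=1.0416 → 1.0416 [wait]  ⇒ S*(1)=-
t_0: node(0,0) S=101.5400 payoff=0.0000 vs cont=2.7949 → 2.7949 [wait]  ⇒ S*(0)=-

price = 2.7949
boundary = - - - - - 50.8047 58.3513
tree:
2.7949
4.4804 1.0416
7.0293 1.8321 0.2161
10.7370 3.1828 0.4225 0.0000
15.8523 5.4423 0.8260 0.0000 0.0000
22.3853 9.1148 1.6148 0.0000 0.0000 0.0000
28.9559 14.8387 3.1567 0.0000 0.0000 0.0000 0.0000
34.6767 22.3853 6.1711 0.0000 0.0000 0.0000 0.0000 0.0000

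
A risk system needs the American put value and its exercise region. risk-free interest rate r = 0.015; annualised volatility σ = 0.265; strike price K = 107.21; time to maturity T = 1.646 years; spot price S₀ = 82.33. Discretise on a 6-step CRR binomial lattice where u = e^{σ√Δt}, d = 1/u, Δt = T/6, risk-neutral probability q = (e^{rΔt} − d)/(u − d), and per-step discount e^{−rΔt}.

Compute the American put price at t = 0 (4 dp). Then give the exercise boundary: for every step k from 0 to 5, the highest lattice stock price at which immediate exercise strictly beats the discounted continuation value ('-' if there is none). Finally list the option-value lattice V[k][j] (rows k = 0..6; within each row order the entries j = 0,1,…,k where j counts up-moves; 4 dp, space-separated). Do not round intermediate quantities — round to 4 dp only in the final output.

price = 27.2136
boundary = - - 62.3734 71.6603 82.3300 71.6603
tree:
27.2136
35.6872 18.2735
44.8366 26.0883 9.9698
52.9200 35.5497 16.0691 3.4522
59.9558 44.8366 24.8800 6.6682 0.0000
66.0798 52.9200 35.5497 12.8804 0.0000 0.0000
71.4101 59.9558 44.8366 24.8800 0.0000 0.0000 0.0000

Δt=0.27433, u=1.14889, d=0.87040, q=0.48016, disc=e^(-rΔt)=0.99589
k=6 terminal: V=max(K-S,0) → 71.4101 59.9558 44.8366 24.8800 0.0000 0.0000 0.0000
k=5: j=0 S=41.1302 intr=66.0798 cont=65.6395 V=66.0798[EX]; j=1 S=54.2900 intr=52.9200 cont=52.4798 V=52.9200[EX]; j=2 S=71.6603 intr=35.5497 cont=35.1094 V=35.5497[EX]; j=3 S=94.5883 intr=12.6217 cont=12.8804 V=12.8804[hold]; j=4 S=124.8523 intr=0.0000 cont=0.0000 V=0.0000[hold]; j=5 S=164.7994 intr=0.0000 cont=0.0000 V=0.0000[hold]  S*(5)=71.6603
k=4: j=0 S=47.2542 intr=59.9558 cont=59.5156 V=59.9558[EX]; j=1 S=62.3734 intr=44.8366 cont=44.3964 V=44.8366[EX]; j=2 S=82.3300 intr=24.8800 cont=24.5635 V=24.8800[EX]; j=3 S=108.6719 intr=0.0000 cont=6.6682 V=6.6682[hold]; j=4 S=143.4419 intr=0.0000 cont=0.0000 V=0.0000[hold]  S*(4)=82.3300
k=3: j=0 S=54.2900 intr=52.9200 cont=52.4798 V=52.9200[EX]; j=1 S=71.6603 intr=35.5497 cont=35.1094 V=35.5497[EX]; j=2 S=94.5883 intr=12.6217 cont=16.0691 V=16.0691[hold]; j=3 S=124.8523 intr=0.0000 cont=3.4522 V=3.4522[hold]  S*(3)=71.6603
k=2: j=0 S=62.3734 intr=44.8366 cont=44.3964 V=44.8366[EX]; j=1 S=82.3300 intr=24.8800 cont=26.0883 V=26.0883[hold]; j=2 S=108.6719 intr=0.0000 cont=9.9698 V=9.9698[hold]  S*(2)=62.3734
k=1: j=0 S=71.6603 intr=35.5497 cont=35.6872 V=35.6872[hold]; j=1 S=94.5883 intr=12.6217 cont=18.2735 V=18.2735[hold]  S*(1)=-
k=0: j=0 S=82.3300 intr=24.8800 cont=27.2136 V=27.2136[hold]  S*(0)=-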